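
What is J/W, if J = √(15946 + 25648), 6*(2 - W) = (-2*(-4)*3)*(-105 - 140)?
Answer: √41594/982 ≈ 0.20768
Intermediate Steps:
W = 982 (W = 2 - -2*(-4)*3*(-105 - 140)/6 = 2 - 8*3*(-245)/6 = 2 - 4*(-245) = 2 - ⅙*(-5880) = 2 + 980 = 982)
J = √41594 ≈ 203.95
J/W = √41594/982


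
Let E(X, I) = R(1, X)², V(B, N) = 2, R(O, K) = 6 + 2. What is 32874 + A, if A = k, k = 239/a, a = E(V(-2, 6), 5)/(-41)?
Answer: 2094137/64 ≈ 32721.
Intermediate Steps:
R(O, K) = 8
E(X, I) = 64 (E(X, I) = 8² = 64)
a = -64/41 (a = 64/(-41) = 64*(-1/41) = -64/41 ≈ -1.5610)
k = -9799/64 (k = 239/(-64/41) = -41/64*239 = -9799/64 ≈ -153.11)
A = -9799/64 ≈ -153.11
32874 + A = 32874 - 9799/64 = 2094137/64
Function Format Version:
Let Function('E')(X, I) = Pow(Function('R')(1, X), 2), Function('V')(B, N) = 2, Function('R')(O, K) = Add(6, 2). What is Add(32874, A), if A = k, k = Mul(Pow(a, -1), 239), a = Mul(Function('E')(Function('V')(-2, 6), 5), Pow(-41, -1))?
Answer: Rational(2094137, 64) ≈ 32721.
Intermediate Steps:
Function('R')(O, K) = 8
Function('E')(X, I) = 64 (Function('E')(X, I) = Pow(8, 2) = 64)
a = Rational(-64, 41) (a = Mul(64, Pow(-41, -1)) = Mul(64, Rational(-1, 41)) = Rational(-64, 41) ≈ -1.5610)
k = Rational(-9799, 64) (k = Mul(Pow(Rational(-64, 41), -1), 239) = Mul(Rational(-41, 64), 239) = Rational(-9799, 64) ≈ -153.11)
A = Rational(-9799, 64) ≈ -153.11
Add(32874, A) = Add(32874, Rational(-9799, 64)) = Rational(2094137, 64)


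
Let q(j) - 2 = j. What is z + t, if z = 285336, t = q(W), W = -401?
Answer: 284937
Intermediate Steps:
q(j) = 2 + j
t = -399 (t = 2 - 401 = -399)
z + t = 285336 - 399 = 284937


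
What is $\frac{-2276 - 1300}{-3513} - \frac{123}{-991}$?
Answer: $\frac{1325305}{1160461} \approx 1.142$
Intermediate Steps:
$\frac{-2276 - 1300}{-3513} - \frac{123}{-991} = \left(-3576\right) \left(- \frac{1}{3513}\right) - - \frac{123}{991} = \frac{1192}{1171} + \frac{123}{991} = \frac{1325305}{1160461}$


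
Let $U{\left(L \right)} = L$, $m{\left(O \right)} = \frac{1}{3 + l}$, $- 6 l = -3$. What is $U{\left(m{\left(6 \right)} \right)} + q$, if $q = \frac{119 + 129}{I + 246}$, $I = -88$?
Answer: $\frac{1026}{553} \approx 1.8553$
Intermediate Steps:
$l = \frac{1}{2}$ ($l = \left(- \frac{1}{6}\right) \left(-3\right) = \frac{1}{2} \approx 0.5$)
$m{\left(O \right)} = \frac{2}{7}$ ($m{\left(O \right)} = \frac{1}{3 + \frac{1}{2}} = \frac{1}{\frac{7}{2}} = \frac{2}{7}$)
$q = \frac{124}{79}$ ($q = \frac{119 + 129}{-88 + 246} = \frac{248}{158} = 248 \cdot \frac{1}{158} = \frac{124}{79} \approx 1.5696$)
$U{\left(m{\left(6 \right)} \right)} + q = \frac{2}{7} + \frac{124}{79} = \frac{1026}{553}$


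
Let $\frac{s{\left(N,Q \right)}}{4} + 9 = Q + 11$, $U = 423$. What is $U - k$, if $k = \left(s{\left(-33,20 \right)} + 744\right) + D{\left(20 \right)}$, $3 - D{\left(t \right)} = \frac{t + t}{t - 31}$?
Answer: $- \frac{4572}{11} \approx -415.64$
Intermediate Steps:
$D{\left(t \right)} = 3 - \frac{2 t}{-31 + t}$ ($D{\left(t \right)} = 3 - \frac{t + t}{t - 31} = 3 - \frac{2 t}{-31 + t}$)
$s{\left(N,Q \right)} = 8 + 4 Q$ ($s{\left(N,Q \right)} = -36 + 4 \left(Q + 11\right) = -36 + 4 \left(11 + Q\right) = -36 + \left(44 + 4 Q\right) = 8 + 4 Q$)
$k = \frac{9225}{11}$ ($k = \left(\left(8 + 4 \cdot 20\right) + 744\right) + \frac{-93 + 20}{-31 + 20} = \left(\left(8 + 80\right) + 744\right) + \frac{1}{-11} \left(-73\right) = \left(88 + 744\right) - - \frac{73}{11} = 832 + \frac{73}{11} = \frac{9225}{11} \approx 838.64$)
$U - k = 423 - \frac{9225}{11} = - \frac{4572}{11}$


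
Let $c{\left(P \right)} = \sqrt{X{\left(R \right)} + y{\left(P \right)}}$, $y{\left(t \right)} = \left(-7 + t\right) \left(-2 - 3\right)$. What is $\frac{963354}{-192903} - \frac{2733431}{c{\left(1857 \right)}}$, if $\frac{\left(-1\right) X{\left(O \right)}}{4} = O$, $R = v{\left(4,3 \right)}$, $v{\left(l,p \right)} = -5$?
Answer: $- \frac{321118}{64301} + \frac{2733431 i \sqrt{9230}}{9230} \approx -4.994 + 28452.0 i$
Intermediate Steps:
$y{\left(t \right)} = 35 - 5 t$ ($y{\left(t \right)} = \left(-7 + t\right) \left(-5\right) = 35 - 5 t$)
$R = -5$
$X{\left(O \right)} = - 4 O$
$c{\left(P \right)} = \sqrt{55 - 5 P}$ ($c{\left(P \right)} = \sqrt{\left(-4\right) \left(-5\right) - \left(-35 + 5 P\right)} = \sqrt{20 - \left(-35 + 5 P\right)} = \sqrt{55 - 5 P}$)
$\frac{963354}{-192903} - \frac{2733431}{c{\left(1857 \right)}} = \frac{963354}{-192903} - \frac{2733431}{\sqrt{55 - 9285}} = 963354 \left(- \frac{1}{192903}\right) - \frac{2733431}{\sqrt{55 - 9285}} = - \frac{321118}{64301} - \frac{2733431}{\sqrt{-9230}} = - \frac{321118}{64301} - \frac{2733431}{i \sqrt{9230}} = - \frac{321118}{64301} - 2733431 \left(- \frac{i \sqrt{9230}}{9230}\right) = - \frac{321118}{64301} + \frac{2733431 i \sqrt{9230}}{9230}$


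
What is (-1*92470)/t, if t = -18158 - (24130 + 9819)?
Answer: 92470/52107 ≈ 1.7746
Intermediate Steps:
t = -52107 (t = -18158 - 1*33949 = -18158 - 33949 = -52107)
(-1*92470)/t = -1*92470/(-52107) = -92470*(-1/52107) = 92470/52107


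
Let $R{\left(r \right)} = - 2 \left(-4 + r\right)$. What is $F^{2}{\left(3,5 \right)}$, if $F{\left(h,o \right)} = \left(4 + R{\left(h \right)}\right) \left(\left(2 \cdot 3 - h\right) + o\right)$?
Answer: $2304$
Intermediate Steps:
$R{\left(r \right)} = 8 - 2 r$
$F{\left(h,o \right)} = \left(12 - 2 h\right) \left(6 + o - h\right)$ ($F{\left(h,o \right)} = \left(4 - \left(-8 + 2 h\right)\right) \left(\left(2 \cdot 3 - h\right) + o\right) = \left(12 - 2 h\right) \left(\left(6 - h\right) + o\right) = \left(12 - 2 h\right) \left(6 + o - h\right)$)
$F^{2}{\left(3,5 \right)} = \left(72 - 72 + 2 \cdot 3^{2} + 12 \cdot 5 - 6 \cdot 5\right)^{2} = \left(72 - 72 + 2 \cdot 9 + 60 - 30\right)^{2} = \left(72 - 72 + 18 + 60 - 30\right)^{2} = 48^{2} = 2304$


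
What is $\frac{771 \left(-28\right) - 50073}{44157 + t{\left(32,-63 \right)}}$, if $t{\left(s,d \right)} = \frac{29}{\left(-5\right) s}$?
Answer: $- \frac{11465760}{7065091} \approx -1.6229$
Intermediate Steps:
$t{\left(s,d \right)} = - \frac{29}{5 s}$ ($t{\left(s,d \right)} = 29 \left(- \frac{1}{5 s}\right) = - \frac{29}{5 s}$)
$\frac{771 \left(-28\right) - 50073}{44157 + t{\left(32,-63 \right)}} = \frac{771 \left(-28\right) - 50073}{44157 - \frac{29}{5 \cdot 32}} = \frac{-21588 - 50073}{44157 - \frac{29}{160}} = - \frac{71661}{44157 - \frac{29}{160}} = - \frac{71661}{\frac{7065091}{160}} = \left(-71661\right) \frac{160}{7065091} = - \frac{11465760}{7065091}$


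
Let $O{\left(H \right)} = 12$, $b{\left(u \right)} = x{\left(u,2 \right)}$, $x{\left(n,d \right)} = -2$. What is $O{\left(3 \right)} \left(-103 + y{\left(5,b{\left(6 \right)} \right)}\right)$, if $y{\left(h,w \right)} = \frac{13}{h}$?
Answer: $- \frac{6024}{5} \approx -1204.8$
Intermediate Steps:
$b{\left(u \right)} = -2$
$O{\left(3 \right)} \left(-103 + y{\left(5,b{\left(6 \right)} \right)}\right) = 12 \left(-103 + \frac{13}{5}\right) = 12 \left(- \frac{502}{5}\right) = - \frac{6024}{5}$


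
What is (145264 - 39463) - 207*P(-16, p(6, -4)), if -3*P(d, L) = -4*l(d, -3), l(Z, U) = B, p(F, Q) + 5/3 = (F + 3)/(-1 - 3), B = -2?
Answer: 106353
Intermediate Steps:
p(F, Q) = -29/12 - F/4 (p(F, Q) = -5/3 + (F + 3)/(-1 - 3) = -5/3 + (3 + F)/(-4) = -5/3 + (3 + F)*(-¼) = -5/3 + (-¾ - F/4) = -29/12 - F/4)
l(Z, U) = -2
P(d, L) = -8/3 (P(d, L) = -(-4)*(-2)/3 = -⅓*8 = -8/3)
(145264 - 39463) - 207*P(-16, p(6, -4)) = (145264 - 39463) - 207*(-8/3) = 105801 + 552 = 106353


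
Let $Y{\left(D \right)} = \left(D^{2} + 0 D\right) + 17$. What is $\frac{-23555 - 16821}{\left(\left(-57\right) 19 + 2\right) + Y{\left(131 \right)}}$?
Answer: $- \frac{40376}{16097} \approx -2.5083$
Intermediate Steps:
$Y{\left(D \right)} = 17 + D^{2}$ ($Y{\left(D \right)} = \left(D^{2} + 0\right) + 17 = D^{2} + 17 = 17 + D^{2}$)
$\frac{-23555 - 16821}{\left(\left(-57\right) 19 + 2\right) + Y{\left(131 \right)}} = \frac{-23555 - 16821}{\left(\left(-57\right) 19 + 2\right) + \left(17 + 131^{2}\right)} = - \frac{40376}{\left(-1083 + 2\right) + \left(17 + 17161\right)} = - \frac{40376}{-1081 + 17178} = - \frac{40376}{16097}$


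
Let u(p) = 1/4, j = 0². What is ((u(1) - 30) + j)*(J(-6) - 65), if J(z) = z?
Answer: 8449/4 ≈ 2112.3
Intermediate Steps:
j = 0
u(p) = ¼
((u(1) - 30) + j)*(J(-6) - 65) = ((¼ - 30) + 0)*(-6 - 65) = (-119/4 + 0)*(-71) = -119/4*(-71) = 8449/4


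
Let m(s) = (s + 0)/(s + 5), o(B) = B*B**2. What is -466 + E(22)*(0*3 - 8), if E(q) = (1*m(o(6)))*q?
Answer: -141002/221 ≈ -638.02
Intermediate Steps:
o(B) = B**3
m(s) = s/(5 + s)
E(q) = 216*q/221 (E(q) = (1*(6**3/(5 + 6**3)))*q = (1*(216/(5 + 216)))*q = (1*(216/221))*q = 216*q/221)
-466 + E(22)*(0*3 - 8) = -466 + ((216/221)*22)*(0*3 - 8) = -466 + 4752*(0 - 8)/221 = -466 + (4752/221)*(-8) = -466 - 38016/221 = -141002/221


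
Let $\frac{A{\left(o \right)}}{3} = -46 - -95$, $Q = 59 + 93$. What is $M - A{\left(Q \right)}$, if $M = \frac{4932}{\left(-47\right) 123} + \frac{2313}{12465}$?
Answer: $- \frac{394109266}{2668895} \approx -147.67$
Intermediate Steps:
$Q = 152$
$A{\left(o \right)} = 147$ ($A{\left(o \right)} = 3 \left(-46 - -95\right) = 3 \left(-46 + 95\right) = 3 \cdot 49 = 147$)
$M = - \frac{1781701}{2668895}$ ($M = \frac{4932}{-5781} + 2313 \cdot \frac{1}{12465} = 4932 \left(- \frac{1}{5781}\right) + \frac{257}{1385} = - \frac{1644}{1927} + \frac{257}{1385} = - \frac{1781701}{2668895} \approx -0.66758$)
$M - A{\left(Q \right)} = - \frac{1781701}{2668895} - 147 = - \frac{394109266}{2668895}$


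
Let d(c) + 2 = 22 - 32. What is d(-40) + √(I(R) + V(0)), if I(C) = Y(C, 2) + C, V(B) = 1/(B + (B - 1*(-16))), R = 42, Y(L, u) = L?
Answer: -12 + √1345/4 ≈ -2.8314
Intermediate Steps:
V(B) = 1/(16 + 2*B) (V(B) = 1/(B + (B + 16)) = 1/(B + (16 + B)) = 1/(16 + 2*B))
I(C) = 2*C (I(C) = C + C = 2*C)
d(c) = -12 (d(c) = -2 + (22 - 32) = -2 - 10 = -12)
d(-40) + √(I(R) + V(0)) = -12 + √(2*42 + 1/(2*(8 + 0))) = -12 + √(84 + (½)/8) = -12 + √(84 + (½)*(⅛)) = -12 + √(84 + 1/16) = -12 + √(1345/16) = -12 + √1345/4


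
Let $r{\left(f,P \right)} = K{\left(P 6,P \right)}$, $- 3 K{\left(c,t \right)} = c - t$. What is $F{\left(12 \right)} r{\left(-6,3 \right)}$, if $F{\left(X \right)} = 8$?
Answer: $-40$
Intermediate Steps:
$K{\left(c,t \right)} = - \frac{c}{3} + \frac{t}{3}$ ($K{\left(c,t \right)} = - \frac{c - t}{3} = - \frac{c}{3} + \frac{t}{3}$)
$r{\left(f,P \right)} = - \frac{5 P}{3}$ ($r{\left(f,P \right)} = - \frac{P 6}{3} + \frac{P}{3} = - \frac{6 P}{3} + \frac{P}{3} = - 2 P + \frac{P}{3} = - \frac{5 P}{3}$)
$F{\left(12 \right)} r{\left(-6,3 \right)} = 8 \left(\left(- \frac{5}{3}\right) 3\right) = 8 \left(-5\right) = -40$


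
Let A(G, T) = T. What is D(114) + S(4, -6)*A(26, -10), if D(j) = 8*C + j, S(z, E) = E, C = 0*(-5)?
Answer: 174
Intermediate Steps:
C = 0
D(j) = j (D(j) = 8*0 + j = 0 + j = j)
D(114) + S(4, -6)*A(26, -10) = 114 - 6*(-10) = 114 + 60 = 174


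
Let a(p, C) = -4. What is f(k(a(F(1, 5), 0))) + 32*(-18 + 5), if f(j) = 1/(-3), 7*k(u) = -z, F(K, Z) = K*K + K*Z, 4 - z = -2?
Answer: -1249/3 ≈ -416.33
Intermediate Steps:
z = 6 (z = 4 - 1*(-2) = 4 + 2 = 6)
F(K, Z) = K**2 + K*Z
k(u) = -6/7 (k(u) = (-1*6)/7 = (1/7)*(-6) = -6/7)
f(j) = -1/3 (f(j) = 1*(-1/3) = -1/3)
f(k(a(F(1, 5), 0))) + 32*(-18 + 5) = -1/3 + 32*(-18 + 5) = -1/3 + 32*(-13) = -1/3 - 416 = -1249/3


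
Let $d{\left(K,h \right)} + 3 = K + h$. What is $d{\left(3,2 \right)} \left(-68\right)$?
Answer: $-136$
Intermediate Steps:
$d{\left(K,h \right)} = -3 + K + h$ ($d{\left(K,h \right)} = -3 + \left(K + h\right) = -3 + K + h$)
$d{\left(3,2 \right)} \left(-68\right) = \left(-3 + 3 + 2\right) \left(-68\right) = 2 \left(-68\right) = -136$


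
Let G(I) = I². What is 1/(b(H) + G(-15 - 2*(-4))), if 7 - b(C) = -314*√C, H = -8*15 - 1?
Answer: 14/2983313 - 1727*I/5966626 ≈ 4.6928e-6 - 0.00028944*I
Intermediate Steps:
H = -121 (H = -120 - 1 = -121)
b(C) = 7 + 314*√C (b(C) = 7 - (-314)*√C = 7 + 314*√C)
1/(b(H) + G(-15 - 2*(-4))) = 1/((7 + 314*√(-121)) + (-15 - 2*(-4))²) = 1/((7 + 314*(11*I)) + (-15 + 8)²) = 1/((7 + 3454*I) + (-7)²) = 1/((7 + 3454*I) + 49) = 1/(56 + 3454*I) = (56 - 3454*I)/11933252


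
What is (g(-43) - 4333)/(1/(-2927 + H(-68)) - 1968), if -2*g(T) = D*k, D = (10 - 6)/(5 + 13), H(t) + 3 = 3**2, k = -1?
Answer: 113907316/51736761 ≈ 2.2017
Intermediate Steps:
H(t) = 6 (H(t) = -3 + 3**2 = -3 + 9 = 6)
D = 2/9 (D = 4/18 = 4*(1/18) = 2/9 ≈ 0.22222)
g(T) = 1/9 (g(T) = -(-1)/9 = -1/2*(-2/9) = 1/9)
(g(-43) - 4333)/(1/(-2927 + H(-68)) - 1968) = (1/9 - 4333)/(1/(-2927 + 6) - 1968) = -38996/(9*(1/(-2921) - 1968)) = -38996/(9*(-1/2921 - 1968)) = -38996/(9*(-5748529/2921)) = -38996/9*(-2921/5748529) = 113907316/51736761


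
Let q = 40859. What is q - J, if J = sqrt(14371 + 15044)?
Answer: 40859 - sqrt(29415) ≈ 40688.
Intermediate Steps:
J = sqrt(29415) ≈ 171.51
q - J = 40859 - sqrt(29415)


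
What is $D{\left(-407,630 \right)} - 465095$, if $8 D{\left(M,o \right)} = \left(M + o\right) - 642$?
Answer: $- \frac{3721179}{8} \approx -4.6515 \cdot 10^{5}$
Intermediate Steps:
$D{\left(M,o \right)} = - \frac{321}{4} + \frac{M}{8} + \frac{o}{8}$ ($D{\left(M,o \right)} = \frac{\left(M + o\right) - 642}{8} = \frac{-642 + M + o}{8} = - \frac{321}{4} + \frac{M}{8} + \frac{o}{8}$)
$D{\left(-407,630 \right)} - 465095 = \left(- \frac{321}{4} + \frac{1}{8} \left(-407\right) + \frac{1}{8} \cdot 630\right) - 465095 = \left(- \frac{321}{4} - \frac{407}{8} + \frac{315}{4}\right) - 465095 = - \frac{419}{8} - 465095 = - \frac{3721179}{8}$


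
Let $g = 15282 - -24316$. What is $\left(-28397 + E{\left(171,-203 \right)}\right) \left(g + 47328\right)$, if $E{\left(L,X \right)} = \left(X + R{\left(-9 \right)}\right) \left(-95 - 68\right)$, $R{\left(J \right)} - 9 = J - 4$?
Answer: $464532544$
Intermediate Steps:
$R{\left(J \right)} = 5 + J$ ($R{\left(J \right)} = 9 + \left(J - 4\right) = 9 + \left(-4 + J\right) = 5 + J$)
$E{\left(L,X \right)} = 652 - 163 X$ ($E{\left(L,X \right)} = \left(X + \left(5 - 9\right)\right) \left(-95 - 68\right) = \left(X - 4\right) \left(-163\right) = \left(-4 + X\right) \left(-163\right) = 652 - 163 X$)
$g = 39598$ ($g = 15282 + 24316 = 39598$)
$\left(-28397 + E{\left(171,-203 \right)}\right) \left(g + 47328\right) = \left(-28397 + \left(652 - -33089\right)\right) \left(39598 + 47328\right) = \left(-28397 + \left(652 + 33089\right)\right) 86926 = \left(-28397 + 33741\right) 86926 = 5344 \cdot 86926 = 464532544$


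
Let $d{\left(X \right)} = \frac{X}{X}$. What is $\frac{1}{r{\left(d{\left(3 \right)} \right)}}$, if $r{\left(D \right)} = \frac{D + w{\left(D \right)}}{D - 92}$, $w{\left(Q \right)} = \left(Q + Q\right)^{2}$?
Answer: $- \frac{91}{5} \approx -18.2$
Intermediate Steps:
$w{\left(Q \right)} = 4 Q^{2}$ ($w{\left(Q \right)} = \left(2 Q\right)^{2} = 4 Q^{2}$)
$d{\left(X \right)} = 1$
$r{\left(D \right)} = \frac{D + 4 D^{2}}{-92 + D}$ ($r{\left(D \right)} = \frac{D + 4 D^{2}}{D - 92} = \frac{D + 4 D^{2}}{-92 + D}$)
$\frac{1}{r{\left(d{\left(3 \right)} \right)}} = \frac{1}{1 \frac{1}{-92 + 1} \left(1 + 4 \cdot 1\right)} = \frac{1}{1 \frac{1}{-91} \left(1 + 4\right)} = \frac{1}{1 \left(- \frac{1}{91}\right) 5} = \frac{1}{- \frac{5}{91}} = - \frac{91}{5}$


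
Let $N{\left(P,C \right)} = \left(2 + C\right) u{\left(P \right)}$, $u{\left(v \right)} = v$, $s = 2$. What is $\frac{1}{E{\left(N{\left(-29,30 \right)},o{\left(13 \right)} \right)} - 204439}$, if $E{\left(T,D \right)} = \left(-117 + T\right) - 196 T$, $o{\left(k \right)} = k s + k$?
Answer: $- \frac{1}{23596} \approx -4.238 \cdot 10^{-5}$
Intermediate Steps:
$N{\left(P,C \right)} = P \left(2 + C\right)$ ($N{\left(P,C \right)} = \left(2 + C\right) P = P \left(2 + C\right)$)
$o{\left(k \right)} = 3 k$ ($o{\left(k \right)} = k 2 + k = 2 k + k = 3 k$)
$E{\left(T,D \right)} = -117 - 195 T$
$\frac{1}{E{\left(N{\left(-29,30 \right)},o{\left(13 \right)} \right)} - 204439} = \frac{1}{\left(-117 - 195 \left(- 29 \left(2 + 30\right)\right)\right) - 204439} = \frac{1}{\left(-117 - 195 \left(\left(-29\right) 32\right)\right) - 204439} = \frac{1}{\left(-117 - -180960\right) - 204439} = \frac{1}{\left(-117 + 180960\right) - 204439} = \frac{1}{180843 - 204439} = \frac{1}{-23596} = - \frac{1}{23596}$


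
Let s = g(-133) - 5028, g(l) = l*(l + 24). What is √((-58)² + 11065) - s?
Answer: -9469 + √14429 ≈ -9348.9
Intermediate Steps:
g(l) = l*(24 + l)
s = 9469 (s = -133*(24 - 133) - 5028 = -133*(-109) - 5028 = 14497 - 5028 = 9469)
√((-58)² + 11065) - s = √((-58)² + 11065) - 1*9469 = √(3364 + 11065) - 9469 = √14429 - 9469 = -9469 + √14429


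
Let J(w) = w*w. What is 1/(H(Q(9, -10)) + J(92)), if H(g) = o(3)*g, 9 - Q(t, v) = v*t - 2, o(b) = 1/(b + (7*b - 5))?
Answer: 19/160917 ≈ 0.00011807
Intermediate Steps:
J(w) = w²
o(b) = 1/(-5 + 8*b) (o(b) = 1/(b + (-5 + 7*b)) = 1/(-5 + 8*b))
Q(t, v) = 11 - t*v (Q(t, v) = 9 - (v*t - 2) = 9 - (t*v - 2) = 9 - (-2 + t*v) = 9 + (2 - t*v) = 11 - t*v)
H(g) = g/19 (H(g) = g/(-5 + 8*3) = g/(-5 + 24) = g/19)
1/(H(Q(9, -10)) + J(92)) = 1/((11 - 1*9*(-10))/19 + 92²) = 1/((11 + 90)/19 + 8464) = 1/((1/19)*101 + 8464) = 1/(101/19 + 8464) = 1/(160917/19) = 19/160917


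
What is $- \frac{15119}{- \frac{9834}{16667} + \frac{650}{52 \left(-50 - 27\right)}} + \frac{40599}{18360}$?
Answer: $\frac{870037126411}{43290840} \approx 20098.0$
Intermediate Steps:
$- \frac{15119}{- \frac{9834}{16667} + \frac{650}{52 \left(-50 - 27\right)}} + \frac{40599}{18360} = - \frac{15119}{\left(-9834\right) \frac{1}{16667} + \frac{650}{52 \left(-77\right)}} + 40599 \cdot \frac{1}{18360} = - \frac{15119}{- \frac{9834}{16667} + \frac{650}{-4004}} + \frac{4511}{2040} = - \frac{15119}{- \frac{9834}{16667} + 650 \left(- \frac{1}{4004}\right)} + \frac{4511}{2040} = - \frac{15119}{- \frac{9834}{16667} - \frac{25}{154}} + \frac{4511}{2040} = - \frac{15119}{- \frac{275873}{366674}} + \frac{4511}{2040} = \left(-15119\right) \left(- \frac{366674}{275873}\right) + \frac{4511}{2040} = \frac{426441862}{21221} + \frac{4511}{2040} = \frac{870037126411}{43290840}$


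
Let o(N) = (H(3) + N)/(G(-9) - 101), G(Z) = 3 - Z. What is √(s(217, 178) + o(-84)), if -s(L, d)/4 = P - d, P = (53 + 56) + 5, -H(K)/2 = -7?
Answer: √2034006/89 ≈ 16.025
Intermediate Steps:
H(K) = 14 (H(K) = -2*(-7) = 14)
o(N) = -14/89 - N/89 (o(N) = (14 + N)/((3 - 1*(-9)) - 101) = (14 + N)/((3 + 9) - 101) = (14 + N)/(12 - 101) = (14 + N)/(-89) = (14 + N)*(-1/89) = -14/89 - N/89)
P = 114 (P = 109 + 5 = 114)
s(L, d) = -456 + 4*d (s(L, d) = -4*(114 - d) = -456 + 4*d)
√(s(217, 178) + o(-84)) = √((-456 + 4*178) + (-14/89 - 1/89*(-84))) = √((-456 + 712) + (-14/89 + 84/89)) = √(256 + 70/89) = √(22854/89) = √2034006/89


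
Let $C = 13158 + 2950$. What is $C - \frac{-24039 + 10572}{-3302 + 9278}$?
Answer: $\frac{32091625}{1992} \approx 16110.0$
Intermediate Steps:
$C = 16108$
$C - \frac{-24039 + 10572}{-3302 + 9278} = 16108 - \frac{-24039 + 10572}{-3302 + 9278} = 16108 - - \frac{13467}{5976} = 16108 - \left(-13467\right) \frac{1}{5976} = 16108 - - \frac{4489}{1992} = 16108 + \frac{4489}{1992} = \frac{32091625}{1992}$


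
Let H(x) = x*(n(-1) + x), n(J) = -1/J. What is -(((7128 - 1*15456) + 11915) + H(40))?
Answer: -5227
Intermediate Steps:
H(x) = x*(1 + x) (H(x) = x*(-1/(-1) + x) = x*(-1*(-1) + x) = x*(1 + x))
-(((7128 - 1*15456) + 11915) + H(40)) = -(((7128 - 1*15456) + 11915) + 40*(1 + 40)) = -(((7128 - 15456) + 11915) + 40*41) = -((-8328 + 11915) + 1640) = -(3587 + 1640) = -1*5227 = -5227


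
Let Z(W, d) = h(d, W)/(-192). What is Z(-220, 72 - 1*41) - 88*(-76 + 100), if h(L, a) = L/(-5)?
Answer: -2027489/960 ≈ -2112.0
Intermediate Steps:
h(L, a) = -L/5 (h(L, a) = L*(-⅕) = -L/5)
Z(W, d) = d/960 (Z(W, d) = -d/5/(-192) = -d/5*(-1/192) = d/960)
Z(-220, 72 - 1*41) - 88*(-76 + 100) = (72 - 1*41)/960 - 88*(-76 + 100) = (72 - 41)/960 - 88*24 = (1/960)*31 - 1*2112 = 31/960 - 2112 = -2027489/960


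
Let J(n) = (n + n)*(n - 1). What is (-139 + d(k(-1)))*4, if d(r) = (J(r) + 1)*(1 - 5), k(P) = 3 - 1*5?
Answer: -764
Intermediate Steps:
k(P) = -2 (k(P) = 3 - 5 = -2)
J(n) = 2*n*(-1 + n) (J(n) = (2*n)*(-1 + n) = 2*n*(-1 + n))
d(r) = -4 - 8*r*(-1 + r) (d(r) = (2*r*(-1 + r) + 1)*(1 - 5) = (1 + 2*r*(-1 + r))*(-4) = -4 - 8*r*(-1 + r))
(-139 + d(k(-1)))*4 = (-139 + (-4 - 8*(-2)**2 + 8*(-2)))*4 = (-139 + (-4 - 8*4 - 16))*4 = (-139 + (-4 - 32 - 16))*4 = (-139 - 52)*4 = -191*4 = -764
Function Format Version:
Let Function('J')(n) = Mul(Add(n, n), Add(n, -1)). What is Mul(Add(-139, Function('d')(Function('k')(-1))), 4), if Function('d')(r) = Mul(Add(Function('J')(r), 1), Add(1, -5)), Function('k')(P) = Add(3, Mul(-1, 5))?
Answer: -764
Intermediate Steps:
Function('k')(P) = -2 (Function('k')(P) = Add(3, -5) = -2)
Function('J')(n) = Mul(2, n, Add(-1, n)) (Function('J')(n) = Mul(Mul(2, n), Add(-1, n)) = Mul(2, n, Add(-1, n)))
Function('d')(r) = Add(-4, Mul(-8, r, Add(-1, r))) (Function('d')(r) = Mul(Add(Mul(2, r, Add(-1, r)), 1), Add(1, -5)) = Mul(Add(1, Mul(2, r, Add(-1, r))), -4) = Add(-4, Mul(-8, r, Add(-1, r))))
Mul(Add(-139, Function('d')(Function('k')(-1))), 4) = Mul(Add(-139, Add(-4, Mul(-8, Pow(-2, 2)), Mul(8, -2))), 4) = Mul(Add(-139, Add(-4, Mul(-8, 4), -16)), 4) = Mul(Add(-139, Add(-4, -32, -16)), 4) = Mul(Add(-139, -52), 4) = Mul(-191, 4) = -764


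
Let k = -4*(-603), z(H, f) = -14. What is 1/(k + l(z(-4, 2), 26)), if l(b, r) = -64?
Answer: 1/2348 ≈ 0.00042589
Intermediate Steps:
k = 2412
1/(k + l(z(-4, 2), 26)) = 1/(2412 - 64) = 1/2348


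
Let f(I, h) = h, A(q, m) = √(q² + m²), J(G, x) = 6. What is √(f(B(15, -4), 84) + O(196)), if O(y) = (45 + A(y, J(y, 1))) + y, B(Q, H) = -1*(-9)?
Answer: √(325 + 2*√9613) ≈ 22.827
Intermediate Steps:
A(q, m) = √(m² + q²)
B(Q, H) = 9
O(y) = 45 + y + √(36 + y²) (O(y) = (45 + √(6² + y²)) + y = (45 + √(36 + y²)) + y = 45 + y + √(36 + y²))
√(f(B(15, -4), 84) + O(196)) = √(84 + (45 + 196 + √(36 + 196²))) = √(84 + (45 + 196 + √(36 + 38416))) = √(84 + (45 + 196 + √38452)) = √(84 + (45 + 196 + 2*√9613)) = √(84 + (241 + 2*√9613)) = √(325 + 2*√9613)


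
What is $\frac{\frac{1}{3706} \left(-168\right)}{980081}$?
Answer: $- \frac{84}{1816090093} \approx -4.6253 \cdot 10^{-8}$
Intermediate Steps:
$\frac{\frac{1}{3706} \left(-168\right)}{980081} = \frac{1}{3706} \left(-168\right) \frac{1}{980081} = \left(- \frac{84}{1853}\right) \frac{1}{980081} = - \frac{84}{1816090093}$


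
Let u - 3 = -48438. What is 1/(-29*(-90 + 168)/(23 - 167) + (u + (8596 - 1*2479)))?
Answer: -24/1015255 ≈ -2.3639e-5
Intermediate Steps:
u = -48435 (u = 3 - 48438 = -48435)
1/(-29*(-90 + 168)/(23 - 167) + (u + (8596 - 1*2479))) = 1/(-29*(-90 + 168)/(23 - 167) + (-48435 + (8596 - 1*2479))) = 1/(-2262/(-144) + (-48435 + (8596 - 2479))) = 1/(-2262*(-1)/144 + (-48435 + 6117)) = 1/(-29*(-13/24) - 42318) = 1/(377/24 - 42318) = 1/(-1015255/24) = -24/1015255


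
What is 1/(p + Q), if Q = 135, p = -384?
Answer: -1/249 ≈ -0.0040161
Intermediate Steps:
1/(p + Q) = 1/(-384 + 135) = 1/(-249) = -1/249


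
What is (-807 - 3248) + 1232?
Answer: -2823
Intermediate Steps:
(-807 - 3248) + 1232 = -4055 + 1232 = -2823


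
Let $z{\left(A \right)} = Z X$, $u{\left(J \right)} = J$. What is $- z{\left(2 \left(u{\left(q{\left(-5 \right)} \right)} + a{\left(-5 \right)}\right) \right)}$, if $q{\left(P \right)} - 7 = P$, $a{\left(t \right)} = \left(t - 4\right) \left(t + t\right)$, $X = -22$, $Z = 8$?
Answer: $176$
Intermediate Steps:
$a{\left(t \right)} = 2 t \left(-4 + t\right)$ ($a{\left(t \right)} = \left(-4 + t\right) 2 t = 2 t \left(-4 + t\right)$)
$q{\left(P \right)} = 7 + P$
$z{\left(A \right)} = -176$ ($z{\left(A \right)} = 8 \left(-22\right) = -176$)
$- z{\left(2 \left(u{\left(q{\left(-5 \right)} \right)} + a{\left(-5 \right)}\right) \right)} = \left(-1\right) \left(-176\right) = 176$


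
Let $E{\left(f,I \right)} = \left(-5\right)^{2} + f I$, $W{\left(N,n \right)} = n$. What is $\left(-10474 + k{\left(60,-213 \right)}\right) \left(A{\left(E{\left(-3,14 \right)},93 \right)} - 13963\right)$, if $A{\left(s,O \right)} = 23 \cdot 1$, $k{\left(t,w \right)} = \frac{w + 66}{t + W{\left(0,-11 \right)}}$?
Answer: $146049380$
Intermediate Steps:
$E{\left(f,I \right)} = 25 + I f$
$k{\left(t,w \right)} = \frac{66 + w}{-11 + t}$ ($k{\left(t,w \right)} = \frac{w + 66}{t - 11} = \frac{66 + w}{-11 + t}$)
$A{\left(s,O \right)} = 23$
$\left(-10474 + k{\left(60,-213 \right)}\right) \left(A{\left(E{\left(-3,14 \right)},93 \right)} - 13963\right) = \left(-10474 + \frac{66 - 213}{-11 + 60}\right) \left(23 - 13963\right) = \left(-10474 + \frac{1}{49} \left(-147\right)\right) \left(-13940\right) = \left(-10474 - 3\right) \left(-13940\right) = \left(-10477\right) \left(-13940\right) = 146049380$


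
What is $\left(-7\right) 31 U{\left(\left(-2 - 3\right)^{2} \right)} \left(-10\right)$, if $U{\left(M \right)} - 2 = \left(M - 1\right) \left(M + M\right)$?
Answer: $2608340$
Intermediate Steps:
$U{\left(M \right)} = 2 + 2 M \left(-1 + M\right)$ ($U{\left(M \right)} = 2 + \left(M - 1\right) \left(M + M\right) = 2 + \left(-1 + M\right) 2 M = 2 + 2 M \left(-1 + M\right)$)
$\left(-7\right) 31 U{\left(\left(-2 - 3\right)^{2} \right)} \left(-10\right) = \left(-7\right) 31 \left(2 - 2 \left(-2 - 3\right)^{2} + 2 \left(\left(-2 - 3\right)^{2}\right)^{2}\right) \left(-10\right) = - 217 \left(2 - 2 \left(-5\right)^{2} + 2 \left(\left(-5\right)^{2}\right)^{2}\right) \left(-10\right) = - 217 \left(2 - 50 + 2 \cdot 25^{2}\right) \left(-10\right) = - 217 \left(2 - 50 + 2 \cdot 625\right) \left(-10\right) = - 217 \left(2 - 50 + 1250\right) \left(-10\right) = - 217 \cdot 1202 \left(-10\right) = \left(-217\right) \left(-12020\right) = 2608340$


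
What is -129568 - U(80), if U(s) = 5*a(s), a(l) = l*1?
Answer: -129968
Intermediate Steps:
a(l) = l
U(s) = 5*s
-129568 - U(80) = -129568 - 5*80 = -129568 - 1*400 = -129568 - 400 = -129968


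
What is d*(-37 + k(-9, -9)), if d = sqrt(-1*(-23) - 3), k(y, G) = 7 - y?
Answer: -42*sqrt(5) ≈ -93.915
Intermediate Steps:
d = 2*sqrt(5) (d = sqrt(23 - 3) = sqrt(20) = 2*sqrt(5) ≈ 4.4721)
d*(-37 + k(-9, -9)) = (2*sqrt(5))*(-37 + (7 - 1*(-9))) = (2*sqrt(5))*(-37 + (7 + 9)) = (2*sqrt(5))*(-37 + 16) = (2*sqrt(5))*(-21) = -42*sqrt(5)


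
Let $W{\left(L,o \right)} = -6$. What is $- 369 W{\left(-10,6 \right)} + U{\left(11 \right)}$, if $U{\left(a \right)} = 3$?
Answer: $2217$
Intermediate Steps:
$- 369 W{\left(-10,6 \right)} + U{\left(11 \right)} = \left(-369\right) \left(-6\right) + 3 = 2214 + 3 = 2217$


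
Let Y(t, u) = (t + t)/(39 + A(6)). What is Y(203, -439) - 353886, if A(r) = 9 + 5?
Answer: -18755552/53 ≈ -3.5388e+5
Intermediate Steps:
A(r) = 14
Y(t, u) = 2*t/53 (Y(t, u) = (t + t)/(39 + 14) = (2*t)/53 = (2*t)*(1/53) = 2*t/53)
Y(203, -439) - 353886 = (2/53)*203 - 353886 = 406/53 - 353886 = -18755552/53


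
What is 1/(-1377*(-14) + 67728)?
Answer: 1/87006 ≈ 1.1493e-5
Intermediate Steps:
1/(-1377*(-14) + 67728) = 1/(-51*(-378) + 67728) = 1/(19278 + 67728) = 1/87006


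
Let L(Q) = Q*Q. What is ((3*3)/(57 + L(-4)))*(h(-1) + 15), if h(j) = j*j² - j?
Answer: 135/73 ≈ 1.8493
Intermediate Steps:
L(Q) = Q²
h(j) = j³ - j
((3*3)/(57 + L(-4)))*(h(-1) + 15) = ((3*3)/(57 + (-4)²))*(((-1)³ - 1*(-1)) + 15) = (9/(57 + 16))*((-1 + 1) + 15) = (9/73)*(0 + 15) = (9*(1/73))*15 = (9/73)*15 = 135/73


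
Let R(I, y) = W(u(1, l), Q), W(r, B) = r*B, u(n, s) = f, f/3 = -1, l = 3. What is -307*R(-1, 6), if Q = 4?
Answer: 3684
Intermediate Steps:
f = -3 (f = 3*(-1) = -3)
u(n, s) = -3
W(r, B) = B*r
R(I, y) = -12 (R(I, y) = 4*(-3) = -12)
-307*R(-1, 6) = -307*(-12) = 3684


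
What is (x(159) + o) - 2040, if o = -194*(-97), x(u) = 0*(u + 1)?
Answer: 16778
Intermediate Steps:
x(u) = 0 (x(u) = 0*(1 + u) = 0)
o = 18818
(x(159) + o) - 2040 = (0 + 18818) - 2040 = 18818 - 2040 = 16778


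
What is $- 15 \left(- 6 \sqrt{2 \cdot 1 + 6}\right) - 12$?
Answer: $-12 + 180 \sqrt{2} \approx 242.56$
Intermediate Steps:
$- 15 \left(- 6 \sqrt{2 \cdot 1 + 6}\right) - 12 = - 15 \left(- 6 \sqrt{2 + 6}\right) - 12 = - 15 \left(- 6 \sqrt{8}\right) - 12 = - 15 \left(- 6 \cdot 2 \sqrt{2}\right) - 12 = - 15 \left(- 12 \sqrt{2}\right) - 12 = 180 \sqrt{2} - 12 = -12 + 180 \sqrt{2}$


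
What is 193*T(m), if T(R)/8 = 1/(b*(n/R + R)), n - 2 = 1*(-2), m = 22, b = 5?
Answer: 772/55 ≈ 14.036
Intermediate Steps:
n = 0 (n = 2 + 1*(-2) = 2 - 2 = 0)
T(R) = 8/(5*R) (T(R) = 8/((5*(0/R + R))) = 8/((5*(0 + R))) = 8/((5*R)) = 8*(1/(5*R)) = 8/(5*R))
193*T(m) = 193*((8/5)/22) = 193*((8/5)*(1/22)) = 193*(4/55) = 772/55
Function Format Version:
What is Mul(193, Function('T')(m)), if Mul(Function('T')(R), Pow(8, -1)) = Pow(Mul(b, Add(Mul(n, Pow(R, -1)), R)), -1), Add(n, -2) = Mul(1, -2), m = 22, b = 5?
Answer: Rational(772, 55) ≈ 14.036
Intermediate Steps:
n = 0 (n = Add(2, Mul(1, -2)) = Add(2, -2) = 0)
Function('T')(R) = Mul(Rational(8, 5), Pow(R, -1)) (Function('T')(R) = Mul(8, Pow(Mul(5, Add(Mul(0, Pow(R, -1)), R)), -1)) = Mul(8, Pow(Mul(5, Add(0, R)), -1)) = Mul(8, Pow(Mul(5, R), -1)) = Mul(8, Mul(Rational(1, 5), Pow(R, -1))) = Mul(Rational(8, 5), Pow(R, -1)))
Mul(193, Function('T')(m)) = Mul(193, Mul(Rational(8, 5), Pow(22, -1))) = Mul(193, Mul(Rational(8, 5), Rational(1, 22))) = Mul(193, Rational(4, 55)) = Rational(772, 55)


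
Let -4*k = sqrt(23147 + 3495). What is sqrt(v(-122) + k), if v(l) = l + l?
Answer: sqrt(-976 - sqrt(26642))/2 ≈ 16.876*I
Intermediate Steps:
v(l) = 2*l
k = -sqrt(26642)/4 (k = -sqrt(23147 + 3495)/4 = -sqrt(26642)/4 ≈ -40.806)
sqrt(v(-122) + k) = sqrt(2*(-122) - sqrt(26642)/4) = sqrt(-244 - sqrt(26642)/4)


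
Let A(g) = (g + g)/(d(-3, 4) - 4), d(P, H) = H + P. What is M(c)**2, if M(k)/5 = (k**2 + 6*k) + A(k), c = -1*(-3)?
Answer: 15625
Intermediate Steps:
c = 3
A(g) = -2*g/3 (A(g) = (g + g)/((4 - 3) - 4) = (2*g)/(1 - 4) = (2*g)/(-3) = (2*g)*(-1/3) = -2*g/3)
M(k) = 5*k**2 + 80*k/3 (M(k) = 5*((k**2 + 6*k) - 2*k/3) = 5*(k**2 + 16*k/3) = 5*k**2 + 80*k/3)
M(c)**2 = ((5/3)*3*(16 + 3*3))**2 = ((5/3)*3*(16 + 9))**2 = ((5/3)*3*25)**2 = 125**2 = 15625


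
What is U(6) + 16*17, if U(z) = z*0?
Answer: 272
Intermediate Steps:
U(z) = 0
U(6) + 16*17 = 0 + 16*17 = 0 + 272 = 272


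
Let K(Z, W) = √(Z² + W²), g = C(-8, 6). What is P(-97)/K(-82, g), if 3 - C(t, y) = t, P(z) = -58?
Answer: -58*√5/185 ≈ -0.70104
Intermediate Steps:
C(t, y) = 3 - t
g = 11 (g = 3 - 1*(-8) = 3 + 8 = 11)
K(Z, W) = √(W² + Z²)
P(-97)/K(-82, g) = -58/√(11² + (-82)²) = -58/√(121 + 6724) = -58*√5/185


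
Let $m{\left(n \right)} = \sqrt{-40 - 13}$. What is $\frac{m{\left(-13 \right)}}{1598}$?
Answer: $\frac{i \sqrt{53}}{1598} \approx 0.0045558 i$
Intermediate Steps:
$m{\left(n \right)} = i \sqrt{53}$ ($m{\left(n \right)} = \sqrt{-53} = i \sqrt{53}$)
$\frac{m{\left(-13 \right)}}{1598} = \frac{i \sqrt{53}}{1598}$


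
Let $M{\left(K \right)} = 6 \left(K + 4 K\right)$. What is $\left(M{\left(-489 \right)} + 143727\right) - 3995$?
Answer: $125062$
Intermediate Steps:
$M{\left(K \right)} = 30 K$ ($M{\left(K \right)} = 6 \cdot 5 K = 30 K$)
$\left(M{\left(-489 \right)} + 143727\right) - 3995 = \left(30 \left(-489\right) + 143727\right) - 3995 = \left(-14670 + 143727\right) - 3995 = 129057 - 3995 = 125062$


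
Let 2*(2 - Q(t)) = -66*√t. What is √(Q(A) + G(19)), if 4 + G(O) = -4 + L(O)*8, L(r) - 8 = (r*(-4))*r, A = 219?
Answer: √(-11494 + 33*√219) ≈ 104.91*I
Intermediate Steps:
Q(t) = 2 + 33*√t (Q(t) = 2 - (-33)*√t = 2 + 33*√t)
L(r) = 8 - 4*r² (L(r) = 8 + (r*(-4))*r = 8 + (-4*r)*r = 8 - 4*r²)
G(O) = 56 - 32*O² (G(O) = -4 + (-4 + (8 - 4*O²)*8) = -4 + (-4 + (64 - 32*O²)) = -4 + (60 - 32*O²) = 56 - 32*O²)
√(Q(A) + G(19)) = √((2 + 33*√219) + (56 - 32*19²)) = √((2 + 33*√219) + (56 - 32*361)) = √((2 + 33*√219) + (56 - 11552)) = √((2 + 33*√219) - 11496) = √(-11494 + 33*√219)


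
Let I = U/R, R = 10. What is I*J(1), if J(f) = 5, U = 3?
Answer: 3/2 ≈ 1.5000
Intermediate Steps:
I = 3/10 ≈ 0.30000
I*J(1) = (3/10)*5 = 3/2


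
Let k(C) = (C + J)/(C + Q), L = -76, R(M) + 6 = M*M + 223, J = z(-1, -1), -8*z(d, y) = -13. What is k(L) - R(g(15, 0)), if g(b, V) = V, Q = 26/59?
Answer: -7703983/35664 ≈ -216.02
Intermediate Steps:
z(d, y) = 13/8 (z(d, y) = -⅛*(-13) = 13/8)
Q = 26/59 (Q = 26*(1/59) = 26/59 ≈ 0.44068)
J = 13/8 ≈ 1.6250
R(M) = 217 + M² (R(M) = -6 + (M*M + 223) = -6 + (M² + 223) = -6 + (223 + M²) = 217 + M²)
k(C) = (13/8 + C)/(26/59 + C) (k(C) = (C + 13/8)/(C + 26/59) = (13/8 + C)/(26/59 + C))
k(L) - R(g(15, 0)) = 59*(13 + 8*(-76))/(8*(26 + 59*(-76))) - (217 + 0²) = 59*(13 - 608)/(8*(26 - 4484)) - (217 + 0) = (59/8)*(-595)/(-4458) - 1*217 = (59/8)*(-1/4458)*(-595) - 217 = 35105/35664 - 217 = -7703983/35664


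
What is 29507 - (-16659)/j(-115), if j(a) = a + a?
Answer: 6769951/230 ≈ 29435.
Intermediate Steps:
j(a) = 2*a
29507 - (-16659)/j(-115) = 29507 - (-16659)/(2*(-115)) = 29507 - (-16659)/(-230) = 29507 - (-16659)*(-1)/230 = 29507 - 1*16659/230 = 29507 - 16659/230 = 6769951/230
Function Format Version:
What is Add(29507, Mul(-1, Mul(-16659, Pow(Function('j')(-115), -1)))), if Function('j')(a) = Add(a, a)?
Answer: Rational(6769951, 230) ≈ 29435.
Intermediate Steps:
Function('j')(a) = Mul(2, a)
Add(29507, Mul(-1, Mul(-16659, Pow(Function('j')(-115), -1)))) = Add(29507, Mul(-1, Mul(-16659, Pow(Mul(2, -115), -1)))) = Add(29507, Mul(-1, Mul(-16659, Pow(-230, -1)))) = Add(29507, Mul(-1, Mul(-16659, Rational(-1, 230)))) = Add(29507, Mul(-1, Rational(16659, 230))) = Add(29507, Rational(-16659, 230)) = Rational(6769951, 230)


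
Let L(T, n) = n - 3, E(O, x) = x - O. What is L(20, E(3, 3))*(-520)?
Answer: 1560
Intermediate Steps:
L(T, n) = -3 + n
L(20, E(3, 3))*(-520) = (-3 + (3 - 1*3))*(-520) = (-3 + (3 - 3))*(-520) = (-3 + 0)*(-520) = -3*(-520) = 1560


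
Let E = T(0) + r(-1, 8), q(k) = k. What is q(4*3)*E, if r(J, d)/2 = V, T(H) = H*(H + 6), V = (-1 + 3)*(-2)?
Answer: -96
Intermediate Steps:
V = -4 (V = 2*(-2) = -4)
T(H) = H*(6 + H)
r(J, d) = -8 (r(J, d) = 2*(-4) = -8)
E = -8 (E = 0*(6 + 0) - 8 = 0*6 - 8 = 0 - 8 = -8)
q(4*3)*E = (4*3)*(-8) = 12*(-8) = -96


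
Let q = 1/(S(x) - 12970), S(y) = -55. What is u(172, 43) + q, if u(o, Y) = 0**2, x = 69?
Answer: -1/13025 ≈ -7.6775e-5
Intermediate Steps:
u(o, Y) = 0
q = -1/13025 (q = 1/(-55 - 12970) = 1/(-13025) = -1/13025 ≈ -7.6775e-5)
u(172, 43) + q = 0 - 1/13025 = -1/13025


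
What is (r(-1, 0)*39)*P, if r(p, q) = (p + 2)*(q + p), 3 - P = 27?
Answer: 936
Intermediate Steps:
P = -24 (P = 3 - 1*27 = 3 - 27 = -24)
r(p, q) = (2 + p)*(p + q)
(r(-1, 0)*39)*P = (((-1)**2 + 2*(-1) + 2*0 - 1*0)*39)*(-24) = ((1 - 2 + 0 + 0)*39)*(-24) = -1*39*(-24) = -39*(-24) = 936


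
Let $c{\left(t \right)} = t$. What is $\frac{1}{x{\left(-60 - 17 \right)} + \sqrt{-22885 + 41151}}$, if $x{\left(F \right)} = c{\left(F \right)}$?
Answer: $\frac{77}{12337} + \frac{\sqrt{18266}}{12337} \approx 0.017196$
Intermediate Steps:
$x{\left(F \right)} = F$
$\frac{1}{x{\left(-60 - 17 \right)} + \sqrt{-22885 + 41151}} = \frac{1}{\left(-60 - 17\right) + \sqrt{-22885 + 41151}} = \frac{1}{-77 + \sqrt{18266}}$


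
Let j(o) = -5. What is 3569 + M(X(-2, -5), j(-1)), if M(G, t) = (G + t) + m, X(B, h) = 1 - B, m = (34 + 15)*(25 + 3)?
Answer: 4939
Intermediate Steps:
m = 1372 (m = 49*28 = 1372)
M(G, t) = 1372 + G + t (M(G, t) = (G + t) + 1372 = 1372 + G + t)
3569 + M(X(-2, -5), j(-1)) = 3569 + (1372 + (1 - 1*(-2)) - 5) = 3569 + (1372 + (1 + 2) - 5) = 3569 + (1372 + 3 - 5) = 3569 + 1370 = 4939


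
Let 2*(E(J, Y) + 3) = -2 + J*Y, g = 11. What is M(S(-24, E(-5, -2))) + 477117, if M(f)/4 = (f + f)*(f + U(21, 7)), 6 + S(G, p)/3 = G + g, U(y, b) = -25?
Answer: 514509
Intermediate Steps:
E(J, Y) = -4 + J*Y/2 (E(J, Y) = -3 + (-2 + J*Y)/2 = -3 + (-1 + J*Y/2) = -4 + J*Y/2)
S(G, p) = 15 + 3*G (S(G, p) = -18 + 3*(G + 11) = -18 + 3*(11 + G) = -18 + (33 + 3*G) = 15 + 3*G)
M(f) = 8*f*(-25 + f) (M(f) = 4*((f + f)*(f - 25)) = 4*((2*f)*(-25 + f)) = 4*(2*f*(-25 + f)) = 8*f*(-25 + f))
M(S(-24, E(-5, -2))) + 477117 = 8*(15 + 3*(-24))*(-25 + (15 + 3*(-24))) + 477117 = 8*(15 - 72)*(-25 + (15 - 72)) + 477117 = 8*(-57)*(-25 - 57) + 477117 = 8*(-57)*(-82) + 477117 = 37392 + 477117 = 514509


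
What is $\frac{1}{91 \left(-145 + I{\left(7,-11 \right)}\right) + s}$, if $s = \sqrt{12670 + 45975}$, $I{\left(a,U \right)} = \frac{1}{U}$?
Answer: $- \frac{1597596}{21086399651} - \frac{121 \sqrt{58645}}{21086399651} \approx -7.7154 \cdot 10^{-5}$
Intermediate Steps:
$s = \sqrt{58645} \approx 242.17$
$\frac{1}{91 \left(-145 + I{\left(7,-11 \right)}\right) + s} = \frac{1}{91 \left(-145 + \frac{1}{-11}\right) + \sqrt{58645}} = \frac{1}{91 \left(-145 - \frac{1}{11}\right) + \sqrt{58645}} = \frac{1}{91 \left(- \frac{1596}{11}\right) + \sqrt{58645}} = \frac{1}{- \frac{145236}{11} + \sqrt{58645}}$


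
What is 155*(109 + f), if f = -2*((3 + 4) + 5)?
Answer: 13175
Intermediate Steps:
f = -24 (f = -2*(7 + 5) = -2*12 = -24)
155*(109 + f) = 155*(109 - 24) = 155*85 = 13175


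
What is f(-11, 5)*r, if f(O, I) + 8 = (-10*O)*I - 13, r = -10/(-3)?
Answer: 5290/3 ≈ 1763.3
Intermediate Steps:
r = 10/3 (r = -10*(-1/3) = 10/3 ≈ 3.3333)
f(O, I) = -21 - 10*I*O (f(O, I) = -8 + ((-10*O)*I - 13) = -8 + (-10*I*O - 13) = -8 + (-13 - 10*I*O) = -21 - 10*I*O)
f(-11, 5)*r = (-21 - 10*5*(-11))*(10/3) = (-21 + 550)*(10/3) = 529*(10/3) = 5290/3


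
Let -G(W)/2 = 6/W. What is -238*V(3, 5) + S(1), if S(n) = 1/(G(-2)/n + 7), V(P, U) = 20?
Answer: -61879/13 ≈ -4759.9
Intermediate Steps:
G(W) = -12/W
S(n) = 1/(7 + 6/n) (S(n) = 1/((-12/(-2))/n + 7) = 1/((-12*(-½))/n + 7) = 1/(6/n + 7) = 1/(7 + 6/n))
-238*V(3, 5) + S(1) = -238*20 + 1/(6 + 7*1) = -4760 + 1/(6 + 7) = -4760 + 1/13 = -61879/13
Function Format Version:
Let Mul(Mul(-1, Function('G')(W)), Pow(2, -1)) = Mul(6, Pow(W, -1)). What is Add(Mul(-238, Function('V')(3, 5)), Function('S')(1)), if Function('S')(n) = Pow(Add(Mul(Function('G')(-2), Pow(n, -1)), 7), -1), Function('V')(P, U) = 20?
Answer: Rational(-61879, 13) ≈ -4759.9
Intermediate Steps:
Function('G')(W) = Mul(-12, Pow(W, -1)) (Function('G')(W) = Mul(-2, Mul(6, Pow(W, -1))) = Mul(-12, Pow(W, -1)))
Function('S')(n) = Pow(Add(7, Mul(6, Pow(n, -1))), -1) (Function('S')(n) = Pow(Add(Mul(Mul(-12, Pow(-2, -1)), Pow(n, -1)), 7), -1) = Pow(Add(Mul(Mul(-12, Rational(-1, 2)), Pow(n, -1)), 7), -1) = Pow(Add(Mul(6, Pow(n, -1)), 7), -1) = Pow(Add(7, Mul(6, Pow(n, -1))), -1))
Add(Mul(-238, Function('V')(3, 5)), Function('S')(1)) = Add(Mul(-238, 20), Mul(1, Pow(Add(6, Mul(7, 1)), -1))) = Add(-4760, Mul(1, Pow(Add(6, 7), -1))) = Add(-4760, Mul(1, Pow(13, -1))) = Add(-4760, Mul(1, Rational(1, 13))) = Add(-4760, Rational(1, 13)) = Rational(-61879, 13)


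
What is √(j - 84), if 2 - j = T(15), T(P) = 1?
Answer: I*√83 ≈ 9.1104*I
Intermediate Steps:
j = 1 (j = 2 - 1*1 = 2 - 1 = 1)
√(j - 84) = √(1 - 84) = √(-83) = I*√83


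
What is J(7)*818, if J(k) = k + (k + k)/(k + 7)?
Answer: 6544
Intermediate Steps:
J(k) = k + 2*k/(7 + k) (J(k) = k + (2*k)/(7 + k) = k + 2*k/(7 + k))
J(7)*818 = (7*(9 + 7)/(7 + 7))*818 = (7*16/14)*818 = (7*(1/14)*16)*818 = 8*818 = 6544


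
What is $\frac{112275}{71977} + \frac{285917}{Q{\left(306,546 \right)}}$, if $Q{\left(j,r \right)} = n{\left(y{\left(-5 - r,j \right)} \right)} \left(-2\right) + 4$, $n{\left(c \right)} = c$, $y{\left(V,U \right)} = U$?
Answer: $- \frac{20511184709}{43762016} \approx -468.7$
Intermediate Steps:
$Q{\left(j,r \right)} = 4 - 2 j$ ($Q{\left(j,r \right)} = j \left(-2\right) + 4 = - 2 j + 4 = 4 - 2 j$)
$\frac{112275}{71977} + \frac{285917}{Q{\left(306,546 \right)}} = \frac{112275}{71977} + \frac{285917}{4 - 612} = 112275 \cdot \frac{1}{71977} + \frac{285917}{4 - 612} = \frac{112275}{71977} + \frac{285917}{-608} = \frac{112275}{71977} + 285917 \left(- \frac{1}{608}\right) = \frac{112275}{71977} - \frac{285917}{608} = - \frac{20511184709}{43762016}$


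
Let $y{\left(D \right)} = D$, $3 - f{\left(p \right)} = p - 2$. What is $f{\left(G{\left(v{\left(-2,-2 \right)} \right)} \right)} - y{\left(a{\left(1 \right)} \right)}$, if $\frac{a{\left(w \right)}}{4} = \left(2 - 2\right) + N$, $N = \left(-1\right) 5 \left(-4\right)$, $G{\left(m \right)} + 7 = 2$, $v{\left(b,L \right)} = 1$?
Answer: $-70$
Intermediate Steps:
$G{\left(m \right)} = -5$ ($G{\left(m \right)} = -7 + 2 = -5$)
$N = 20$ ($N = \left(-5\right) \left(-4\right) = 20$)
$f{\left(p \right)} = 5 - p$ ($f{\left(p \right)} = 3 - \left(p - 2\right) = 3 - \left(-2 + p\right) = 5 - p$)
$a{\left(w \right)} = 80$ ($a{\left(w \right)} = 4 \left(\left(2 - 2\right) + 20\right) = 4 \left(0 + 20\right) = 4 \cdot 20 = 80$)
$f{\left(G{\left(v{\left(-2,-2 \right)} \right)} \right)} - y{\left(a{\left(1 \right)} \right)} = \left(5 - -5\right) - 80 = \left(5 + 5\right) - 80 = 10 - 80 = -70$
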